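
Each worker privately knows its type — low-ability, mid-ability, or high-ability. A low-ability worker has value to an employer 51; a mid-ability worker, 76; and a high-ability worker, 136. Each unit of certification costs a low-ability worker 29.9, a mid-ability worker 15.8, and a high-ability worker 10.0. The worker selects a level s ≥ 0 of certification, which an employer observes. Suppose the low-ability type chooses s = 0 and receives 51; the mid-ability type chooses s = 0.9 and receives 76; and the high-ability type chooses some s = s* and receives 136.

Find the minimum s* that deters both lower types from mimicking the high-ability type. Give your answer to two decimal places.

4.70

Mid-ability type (on-path payoff 76 − 15.8×0.9 = 61.78) won't mimic when 61.78 ≥ 136 − 15.8·s*, i.e. s* ≥ 4.70.
Low-ability type (on-path payoff 51) won't mimic when 51 ≥ 136 − 29.9·s*, i.e. s* ≥ 2.84.
Both must hold, so s* = max(2.84, 4.70) = 4.70. The mid-ability type's constraint binds.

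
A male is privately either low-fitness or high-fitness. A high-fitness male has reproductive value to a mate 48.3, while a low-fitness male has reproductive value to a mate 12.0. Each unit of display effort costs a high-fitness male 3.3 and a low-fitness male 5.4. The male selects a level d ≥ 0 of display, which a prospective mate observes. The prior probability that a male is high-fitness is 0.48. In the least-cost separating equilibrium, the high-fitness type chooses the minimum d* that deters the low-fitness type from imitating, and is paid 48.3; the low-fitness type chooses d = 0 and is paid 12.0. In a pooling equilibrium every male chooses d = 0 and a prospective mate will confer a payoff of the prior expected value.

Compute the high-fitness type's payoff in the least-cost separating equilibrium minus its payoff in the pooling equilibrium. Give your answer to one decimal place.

Least-cost separating signal: d* solves 12.0 = 48.3 − 5.4·d*, so d* = (48.3 − 12.0)/5.4 ≈ 6.7222.
High-fitness type's separating payoff: 48.3 − 3.3 × d* = 48.3 − 3.3 × (48.3 − 12.0)/5.4 = 48.3 − 119.79/5.4 ≈ 26.117.
Pooling payoff: 0.48 × 48.3 + 0.52 × 12.0 = 29.424.
Difference: 26.117 − 29.424 = -3.307, i.e. -3.3 to one decimal place.
The high-fitness type would prefer the pooling outcome.

-3.3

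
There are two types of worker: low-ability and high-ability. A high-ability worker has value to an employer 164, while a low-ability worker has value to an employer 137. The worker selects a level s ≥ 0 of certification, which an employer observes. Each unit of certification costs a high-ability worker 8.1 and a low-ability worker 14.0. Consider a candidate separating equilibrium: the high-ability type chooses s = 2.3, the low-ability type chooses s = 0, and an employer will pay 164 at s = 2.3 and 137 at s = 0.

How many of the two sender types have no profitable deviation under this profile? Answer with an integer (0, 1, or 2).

Low-ability type: stay at 0 → 137; mimic → 164 − 14.0 × 2.3 = 131.8. IC holds (137 ≥ 131.8).
High-ability type: signal → 164 − 8.1 × 2.3 = 145.37; deviate to 0 → 137. IC holds (145.37 ≥ 137).
2 of 2 constraints hold, so this is a separating equilibrium.

2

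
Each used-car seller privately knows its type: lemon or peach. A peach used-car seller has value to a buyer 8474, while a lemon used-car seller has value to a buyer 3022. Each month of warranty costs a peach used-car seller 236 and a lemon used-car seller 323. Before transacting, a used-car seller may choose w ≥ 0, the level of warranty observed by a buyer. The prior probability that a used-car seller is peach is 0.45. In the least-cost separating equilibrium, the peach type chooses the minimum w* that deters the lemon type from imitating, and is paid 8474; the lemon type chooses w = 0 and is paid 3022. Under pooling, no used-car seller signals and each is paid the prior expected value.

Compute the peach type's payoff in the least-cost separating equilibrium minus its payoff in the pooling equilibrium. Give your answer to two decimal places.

-984.90

Least-cost separating signal: w* solves 3022 = 8474 − 323·w*, so w* = (8474 − 3022)/323 ≈ 16.8793.
Peach type's separating payoff: 8474 − 236 × w* = 8474 − 236 × (8474 − 3022)/323 = 8474 − 1286672/323 ≈ 4490.4954.
Pooling payoff: 0.45 × 8474 + 0.55 × 3022 = 5475.4.
Difference: 4490.4954 − 5475.4 = -984.9046, i.e. -984.90 to two decimal places.
The peach type would prefer the pooling outcome.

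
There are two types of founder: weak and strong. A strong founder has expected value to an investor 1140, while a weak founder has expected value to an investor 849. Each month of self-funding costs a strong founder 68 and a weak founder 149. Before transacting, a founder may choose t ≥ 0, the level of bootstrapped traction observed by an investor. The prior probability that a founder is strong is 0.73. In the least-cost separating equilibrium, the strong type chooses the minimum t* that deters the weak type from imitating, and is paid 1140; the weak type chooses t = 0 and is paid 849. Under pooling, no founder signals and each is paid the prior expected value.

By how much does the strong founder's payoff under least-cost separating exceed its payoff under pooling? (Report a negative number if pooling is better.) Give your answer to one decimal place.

Least-cost separating signal: t* solves 849 = 1140 − 149·t*, so t* = (1140 − 849)/149 ≈ 1.9530.
Strong type's separating payoff: 1140 − 68 × t* = 1140 − 68 × (1140 − 849)/149 = 1140 − 19788/149 ≈ 1007.195.
Pooling payoff: 0.73 × 1140 + 0.27 × 849 = 1061.43.
Difference: 1007.195 − 1061.43 = -54.235, i.e. -54.2 to one decimal place.
The strong type would prefer the pooling outcome.

-54.2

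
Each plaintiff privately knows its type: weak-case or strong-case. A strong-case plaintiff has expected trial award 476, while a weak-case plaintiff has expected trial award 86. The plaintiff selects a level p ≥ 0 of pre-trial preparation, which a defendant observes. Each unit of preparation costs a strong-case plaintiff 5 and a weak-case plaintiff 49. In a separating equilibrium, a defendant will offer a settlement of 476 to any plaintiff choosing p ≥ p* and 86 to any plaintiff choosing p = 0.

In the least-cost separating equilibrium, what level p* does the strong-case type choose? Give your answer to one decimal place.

A weak-case plaintiff choosing p = 0 receives 86.
Imitating at p* instead would pay 476 at cost 49·p*, netting 476 − 49·p*.
Indifference: 86 = 476 − 49·p*, so p* = (476 − 86) / 49 ≈ 8.0.
At p* the weak-case type's incentive constraint just binds; the strong-case type strictly prefers p* since its per-unit cost is lower.

8.0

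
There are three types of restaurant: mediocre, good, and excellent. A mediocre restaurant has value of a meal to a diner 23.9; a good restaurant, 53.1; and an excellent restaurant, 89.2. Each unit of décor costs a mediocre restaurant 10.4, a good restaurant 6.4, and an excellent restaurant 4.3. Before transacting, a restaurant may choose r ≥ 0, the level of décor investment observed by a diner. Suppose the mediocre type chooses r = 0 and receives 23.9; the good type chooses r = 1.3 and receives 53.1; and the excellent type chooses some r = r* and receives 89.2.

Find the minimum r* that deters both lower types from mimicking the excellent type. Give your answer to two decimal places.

Mediocre type (on-path payoff 23.9) won't mimic when 23.9 ≥ 89.2 − 10.4·r*, i.e. r* ≥ 6.28.
Good type (on-path payoff 53.1 − 6.4×1.3 = 44.78) won't mimic when 44.78 ≥ 89.2 − 6.4·r*, i.e. r* ≥ 6.94.
Both must hold, so r* = max(6.28, 6.94) = 6.94. The good type's constraint binds.

6.94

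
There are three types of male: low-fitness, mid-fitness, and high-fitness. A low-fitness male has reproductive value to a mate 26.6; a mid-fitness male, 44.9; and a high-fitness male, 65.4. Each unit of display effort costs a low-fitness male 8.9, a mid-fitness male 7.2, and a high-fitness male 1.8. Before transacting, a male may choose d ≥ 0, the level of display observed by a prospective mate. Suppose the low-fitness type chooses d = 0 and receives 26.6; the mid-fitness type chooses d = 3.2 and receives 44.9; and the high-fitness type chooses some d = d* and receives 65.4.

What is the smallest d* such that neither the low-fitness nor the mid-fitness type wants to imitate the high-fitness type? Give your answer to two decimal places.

6.05

Low-fitness type (on-path payoff 26.6) won't mimic when 26.6 ≥ 65.4 − 8.9·d*, i.e. d* ≥ 4.36.
Mid-fitness type (on-path payoff 44.9 − 7.2×3.2 = 21.86) won't mimic when 21.86 ≥ 65.4 − 7.2·d*, i.e. d* ≥ 6.05.
Both must hold, so d* = max(4.36, 6.05) = 6.05. The mid-fitness type's constraint binds.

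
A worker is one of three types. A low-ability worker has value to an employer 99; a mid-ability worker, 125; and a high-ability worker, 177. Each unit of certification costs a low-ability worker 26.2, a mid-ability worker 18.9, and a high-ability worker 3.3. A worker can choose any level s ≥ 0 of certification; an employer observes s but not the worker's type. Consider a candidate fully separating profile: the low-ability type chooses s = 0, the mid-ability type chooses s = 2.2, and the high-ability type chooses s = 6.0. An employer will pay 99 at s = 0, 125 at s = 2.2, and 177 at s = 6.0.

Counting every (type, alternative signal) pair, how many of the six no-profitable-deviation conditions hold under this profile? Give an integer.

5

Mid-ability (own payoff 125 − 18.9×2.2 = 83.42): to s=0 gives 99 → profitable ✗; to s=6.0 gives 177 − 18.9×6.0 = 63.6 → no gain ✓.
High-ability (own payoff 177 − 3.3×6.0 = 157.2): to s=0 gives 99 → no gain ✓; to s=2.2 gives 125 − 3.3×2.2 = 117.74 → no gain ✓.
Low-ability (own payoff 99): to s=2.2 gives 125 − 26.2×2.2 = 67.36 → no gain ✓; to s=6.0 gives 177 − 26.2×6.0 = 19.8 → no gain ✓.
5 of the 6 constraints hold; not an equilibrium.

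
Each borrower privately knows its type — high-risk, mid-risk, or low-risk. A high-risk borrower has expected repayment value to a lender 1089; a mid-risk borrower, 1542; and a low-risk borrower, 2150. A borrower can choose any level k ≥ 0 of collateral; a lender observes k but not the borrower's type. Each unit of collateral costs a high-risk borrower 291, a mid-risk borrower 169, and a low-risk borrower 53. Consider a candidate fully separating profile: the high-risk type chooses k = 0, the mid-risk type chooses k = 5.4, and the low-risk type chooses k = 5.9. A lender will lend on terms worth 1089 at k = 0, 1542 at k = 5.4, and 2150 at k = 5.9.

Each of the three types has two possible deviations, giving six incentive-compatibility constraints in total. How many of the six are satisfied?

4

High-risk (own payoff 1089): to k=5.4 gives 1542 − 291×5.4 = -29.4 → no gain ✓; to k=5.9 gives 2150 − 291×5.9 = 433.1 → no gain ✓.
Low-risk (own payoff 2150 − 53×5.9 = 1837.3): to k=0 gives 1089 → no gain ✓; to k=5.4 gives 1542 − 53×5.4 = 1255.8 → no gain ✓.
Mid-risk (own payoff 1542 − 169×5.4 = 629.4): to k=0 gives 1089 → profitable ✗; to k=5.9 gives 2150 − 169×5.9 = 1152.9 → profitable ✗.
4 of the 6 constraints hold; not an equilibrium.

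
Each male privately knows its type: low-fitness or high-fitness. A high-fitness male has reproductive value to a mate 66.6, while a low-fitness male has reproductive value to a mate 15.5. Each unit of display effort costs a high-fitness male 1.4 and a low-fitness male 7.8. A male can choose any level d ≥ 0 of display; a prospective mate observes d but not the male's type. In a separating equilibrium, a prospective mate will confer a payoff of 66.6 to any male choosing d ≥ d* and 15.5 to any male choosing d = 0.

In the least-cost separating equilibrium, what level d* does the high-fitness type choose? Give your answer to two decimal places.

A low-fitness male choosing d = 0 receives 15.5.
Imitating at d* instead would pay 66.6 at cost 7.8·d*, netting 66.6 − 7.8·d*.
Indifference: 15.5 = 66.6 − 7.8·d*, so d* = (66.6 − 15.5) / 7.8 ≈ 6.55.
At d* the low-fitness type's incentive constraint just binds; the high-fitness type strictly prefers d* since its per-unit cost is lower.

6.55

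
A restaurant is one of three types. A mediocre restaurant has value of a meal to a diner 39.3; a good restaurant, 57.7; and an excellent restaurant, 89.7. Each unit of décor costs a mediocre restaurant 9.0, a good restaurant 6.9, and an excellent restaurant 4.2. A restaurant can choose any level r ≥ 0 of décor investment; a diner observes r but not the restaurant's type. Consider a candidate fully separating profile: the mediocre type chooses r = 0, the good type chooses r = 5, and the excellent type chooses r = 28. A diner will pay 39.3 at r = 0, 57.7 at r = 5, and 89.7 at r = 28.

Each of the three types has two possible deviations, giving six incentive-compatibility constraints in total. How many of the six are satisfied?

Excellent (own payoff 89.7 − 4.2×28 = -27.9): to r=0 gives 39.3 → profitable ✗; to r=5 gives 57.7 − 4.2×5 = 36.7 → profitable ✗.
Good (own payoff 57.7 − 6.9×5 = 23.2): to r=0 gives 39.3 → profitable ✗; to r=28 gives 89.7 − 6.9×28 = -103.5 → no gain ✓.
Mediocre (own payoff 39.3): to r=5 gives 57.7 − 9.0×5 = 12.7 → no gain ✓; to r=28 gives 89.7 − 9.0×28 = -162.3 → no gain ✓.
3 of the 6 constraints hold; not an equilibrium.

3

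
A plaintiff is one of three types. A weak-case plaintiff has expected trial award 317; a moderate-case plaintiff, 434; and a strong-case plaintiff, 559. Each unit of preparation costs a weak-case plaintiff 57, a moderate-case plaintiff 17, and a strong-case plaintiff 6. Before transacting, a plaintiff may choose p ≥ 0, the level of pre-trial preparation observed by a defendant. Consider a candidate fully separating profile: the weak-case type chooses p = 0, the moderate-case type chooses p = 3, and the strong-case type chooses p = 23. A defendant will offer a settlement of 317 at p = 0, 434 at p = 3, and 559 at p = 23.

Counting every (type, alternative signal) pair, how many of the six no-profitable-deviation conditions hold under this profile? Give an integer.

6

Weak-case (own payoff 317): to p=3 gives 434 − 57×3 = 263 → no gain ✓; to p=23 gives 559 − 57×23 = -752 → no gain ✓.
Strong-case (own payoff 559 − 6×23 = 421): to p=0 gives 317 → no gain ✓; to p=3 gives 434 − 6×3 = 416 → no gain ✓.
Moderate-case (own payoff 434 − 17×3 = 383): to p=0 gives 317 → no gain ✓; to p=23 gives 559 − 17×23 = 168 → no gain ✓.
6 of the 6 constraints hold; this profile is a separating equilibrium.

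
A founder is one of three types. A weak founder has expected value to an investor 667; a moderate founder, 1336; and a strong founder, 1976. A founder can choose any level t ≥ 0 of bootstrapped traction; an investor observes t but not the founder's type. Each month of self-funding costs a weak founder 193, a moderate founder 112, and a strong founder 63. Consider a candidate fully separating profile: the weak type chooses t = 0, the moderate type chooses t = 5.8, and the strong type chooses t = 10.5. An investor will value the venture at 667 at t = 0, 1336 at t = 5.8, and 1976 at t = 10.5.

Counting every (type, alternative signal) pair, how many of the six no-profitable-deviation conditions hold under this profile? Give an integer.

5

Moderate (own payoff 1336 − 112×5.8 = 686.4): to t=0 gives 667 → no gain ✓; to t=10.5 gives 1976 − 112×10.5 = 800 → profitable ✗.
Weak (own payoff 667): to t=5.8 gives 1336 − 193×5.8 = 216.6 → no gain ✓; to t=10.5 gives 1976 − 193×10.5 = -50.5 → no gain ✓.
Strong (own payoff 1976 − 63×10.5 = 1314.5): to t=0 gives 667 → no gain ✓; to t=5.8 gives 1336 − 63×5.8 = 970.6 → no gain ✓.
5 of the 6 constraints hold; not an equilibrium.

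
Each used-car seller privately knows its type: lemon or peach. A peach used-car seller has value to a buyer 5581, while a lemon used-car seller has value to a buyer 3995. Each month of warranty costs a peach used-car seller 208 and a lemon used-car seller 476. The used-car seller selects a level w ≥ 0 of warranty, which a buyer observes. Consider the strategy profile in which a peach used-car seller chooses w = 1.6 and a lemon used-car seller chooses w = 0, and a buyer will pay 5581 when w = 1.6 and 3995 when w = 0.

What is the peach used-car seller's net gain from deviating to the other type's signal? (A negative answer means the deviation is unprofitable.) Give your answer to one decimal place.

-1253.2

Playing w = 1.6 the peach used-car seller receives 5581 − 208 × 1.6 = 5248.2.
Deviating to w = 0 yields 3995 instead.
Gain from deviating: 3995 − 5248.2 = -1253.2.
The gain is negative, so the peach type's incentive-compatibility constraint is satisfied.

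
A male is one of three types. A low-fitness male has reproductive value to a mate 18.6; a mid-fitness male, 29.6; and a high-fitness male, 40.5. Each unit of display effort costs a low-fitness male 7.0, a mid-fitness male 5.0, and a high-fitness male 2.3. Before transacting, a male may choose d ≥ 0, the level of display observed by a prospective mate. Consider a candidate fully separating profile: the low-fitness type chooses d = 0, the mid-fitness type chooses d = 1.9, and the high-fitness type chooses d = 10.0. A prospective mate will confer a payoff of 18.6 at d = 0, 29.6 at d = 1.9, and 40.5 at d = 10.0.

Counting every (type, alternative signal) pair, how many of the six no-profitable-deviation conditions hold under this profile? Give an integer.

High-fitness (own payoff 40.5 − 2.3×10.0 = 17.5): to d=0 gives 18.6 → profitable ✗; to d=1.9 gives 29.6 − 2.3×1.9 = 25.23 → profitable ✗.
Mid-fitness (own payoff 29.6 − 5.0×1.9 = 20.1): to d=0 gives 18.6 → no gain ✓; to d=10.0 gives 40.5 − 5.0×10.0 = -9.5 → no gain ✓.
Low-fitness (own payoff 18.6): to d=1.9 gives 29.6 − 7.0×1.9 = 16.3 → no gain ✓; to d=10.0 gives 40.5 − 7.0×10.0 = -29.5 → no gain ✓.
4 of the 6 constraints hold; not an equilibrium.

4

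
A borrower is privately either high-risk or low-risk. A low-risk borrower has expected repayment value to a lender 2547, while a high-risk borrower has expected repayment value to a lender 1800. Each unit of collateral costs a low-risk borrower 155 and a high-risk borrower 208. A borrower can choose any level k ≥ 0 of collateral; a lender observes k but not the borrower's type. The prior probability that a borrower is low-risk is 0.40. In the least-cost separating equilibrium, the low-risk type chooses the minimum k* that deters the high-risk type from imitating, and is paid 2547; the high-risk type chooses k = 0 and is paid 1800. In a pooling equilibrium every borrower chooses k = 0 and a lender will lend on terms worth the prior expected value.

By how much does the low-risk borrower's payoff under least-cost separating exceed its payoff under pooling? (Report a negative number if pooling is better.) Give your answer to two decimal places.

Least-cost separating signal: k* solves 1800 = 2547 − 208·k*, so k* = (2547 − 1800)/208 ≈ 3.5913.
Low-risk type's separating payoff: 2547 − 155 × k* = 2547 − 155 × (2547 − 1800)/208 = 2547 − 115785/208 ≈ 1990.3413.
Pooling payoff: 0.40 × 2547 + 0.60 × 1800 = 2098.8.
Difference: 1990.3413 − 2098.8 = -108.4587, i.e. -108.46 to two decimal places.
The low-risk type would prefer the pooling outcome.

-108.46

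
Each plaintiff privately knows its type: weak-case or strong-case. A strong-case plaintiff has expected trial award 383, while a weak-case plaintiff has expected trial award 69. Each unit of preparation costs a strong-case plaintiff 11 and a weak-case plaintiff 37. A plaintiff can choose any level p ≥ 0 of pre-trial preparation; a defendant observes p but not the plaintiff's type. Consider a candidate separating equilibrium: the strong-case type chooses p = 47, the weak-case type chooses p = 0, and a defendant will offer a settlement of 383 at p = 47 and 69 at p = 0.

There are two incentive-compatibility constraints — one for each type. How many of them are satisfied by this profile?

Weak-case type: stay at 0 → 69; mimic → 383 − 37 × 47 = -1356. IC holds (69 ≥ -1356).
Strong-case type: signal → 383 − 11 × 47 = -134; deviate to 0 → 69. IC fails (-134 < 69).
1 of 2 constraints hold, so this profile is not an equilibrium.

1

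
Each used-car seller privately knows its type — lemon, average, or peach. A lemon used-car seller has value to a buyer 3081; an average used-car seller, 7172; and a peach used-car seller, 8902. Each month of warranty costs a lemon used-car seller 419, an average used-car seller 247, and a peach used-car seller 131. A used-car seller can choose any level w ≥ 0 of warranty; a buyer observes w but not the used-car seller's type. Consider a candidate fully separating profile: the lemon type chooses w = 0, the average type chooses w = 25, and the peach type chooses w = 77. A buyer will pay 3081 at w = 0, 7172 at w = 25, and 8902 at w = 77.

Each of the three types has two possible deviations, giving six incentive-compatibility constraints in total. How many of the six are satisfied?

3

Lemon (own payoff 3081): to w=25 gives 7172 − 419×25 = -3303 → no gain ✓; to w=77 gives 8902 − 419×77 = -23361 → no gain ✓.
Average (own payoff 7172 − 247×25 = 997): to w=0 gives 3081 → profitable ✗; to w=77 gives 8902 − 247×77 = -10117 → no gain ✓.
Peach (own payoff 8902 − 131×77 = -1185): to w=0 gives 3081 → profitable ✗; to w=25 gives 7172 − 131×25 = 3897 → profitable ✗.
3 of the 6 constraints hold; not an equilibrium.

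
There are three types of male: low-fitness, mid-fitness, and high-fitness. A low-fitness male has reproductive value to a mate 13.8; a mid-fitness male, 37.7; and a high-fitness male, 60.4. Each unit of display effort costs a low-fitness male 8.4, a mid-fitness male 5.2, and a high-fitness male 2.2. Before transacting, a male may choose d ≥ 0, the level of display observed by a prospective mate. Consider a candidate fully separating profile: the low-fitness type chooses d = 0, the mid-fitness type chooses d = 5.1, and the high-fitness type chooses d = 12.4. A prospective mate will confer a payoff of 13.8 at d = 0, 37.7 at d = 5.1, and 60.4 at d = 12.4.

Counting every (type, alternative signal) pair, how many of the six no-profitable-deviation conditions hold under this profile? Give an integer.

Low-fitness (own payoff 13.8): to d=5.1 gives 37.7 − 8.4×5.1 = -5.14 → no gain ✓; to d=12.4 gives 60.4 − 8.4×12.4 = -43.76 → no gain ✓.
Mid-fitness (own payoff 37.7 − 5.2×5.1 = 11.18): to d=0 gives 13.8 → profitable ✗; to d=12.4 gives 60.4 − 5.2×12.4 = -4.08 → no gain ✓.
High-fitness (own payoff 60.4 − 2.2×12.4 = 33.12): to d=0 gives 13.8 → no gain ✓; to d=5.1 gives 37.7 − 2.2×5.1 = 26.48 → no gain ✓.
5 of the 6 constraints hold; not an equilibrium.

5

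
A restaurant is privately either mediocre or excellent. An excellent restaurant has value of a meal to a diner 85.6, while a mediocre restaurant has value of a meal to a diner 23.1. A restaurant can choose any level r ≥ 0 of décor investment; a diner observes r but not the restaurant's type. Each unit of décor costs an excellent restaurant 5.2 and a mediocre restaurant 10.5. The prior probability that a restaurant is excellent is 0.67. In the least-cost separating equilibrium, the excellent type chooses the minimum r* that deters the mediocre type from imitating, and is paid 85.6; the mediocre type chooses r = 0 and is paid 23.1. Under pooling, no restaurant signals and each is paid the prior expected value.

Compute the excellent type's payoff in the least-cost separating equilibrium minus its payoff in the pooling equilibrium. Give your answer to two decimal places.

Least-cost separating signal: r* solves 23.1 = 85.6 − 10.5·r*, so r* = (85.6 − 23.1)/10.5 ≈ 5.9524.
Excellent type's separating payoff: 85.6 − 5.2 × r* = 85.6 − 5.2 × (85.6 − 23.1)/10.5 = 85.6 − 325/10.5 ≈ 54.6476.
Pooling payoff: 0.67 × 85.6 + 0.33 × 23.1 = 64.975.
Difference: 54.6476 − 64.975 = -10.3274, i.e. -10.33 to two decimal places.
The excellent type would prefer the pooling outcome.

-10.33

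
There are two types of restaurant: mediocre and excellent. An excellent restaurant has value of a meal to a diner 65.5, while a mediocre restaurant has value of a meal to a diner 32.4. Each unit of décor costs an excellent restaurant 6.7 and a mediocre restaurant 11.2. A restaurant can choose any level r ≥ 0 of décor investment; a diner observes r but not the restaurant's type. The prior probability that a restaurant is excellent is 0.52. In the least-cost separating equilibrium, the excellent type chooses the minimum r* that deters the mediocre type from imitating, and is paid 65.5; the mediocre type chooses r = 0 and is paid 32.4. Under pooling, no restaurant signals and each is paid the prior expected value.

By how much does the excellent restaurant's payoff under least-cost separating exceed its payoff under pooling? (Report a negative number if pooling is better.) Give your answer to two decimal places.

Least-cost separating signal: r* solves 32.4 = 65.5 − 11.2·r*, so r* = (65.5 − 32.4)/11.2 ≈ 2.9554.
Excellent type's separating payoff: 65.5 − 6.7 × r* = 65.5 − 6.7 × (65.5 − 32.4)/11.2 = 65.5 − 221.77/11.2 ≈ 45.6991.
Pooling payoff: 0.52 × 65.5 + 0.48 × 32.4 = 49.612.
Difference: 45.6991 − 49.612 = -3.9129, i.e. -3.91 to two decimal places.
The excellent type would prefer the pooling outcome.

-3.91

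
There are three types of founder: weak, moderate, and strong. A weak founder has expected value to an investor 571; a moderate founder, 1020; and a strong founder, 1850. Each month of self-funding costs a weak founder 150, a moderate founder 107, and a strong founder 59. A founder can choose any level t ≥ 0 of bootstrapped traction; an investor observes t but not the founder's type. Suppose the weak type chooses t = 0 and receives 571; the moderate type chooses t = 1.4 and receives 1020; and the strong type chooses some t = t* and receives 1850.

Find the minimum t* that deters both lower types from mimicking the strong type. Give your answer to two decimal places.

Moderate type (on-path payoff 1020 − 107×1.4 = 870.2) won't mimic when 870.2 ≥ 1850 − 107·t*, i.e. t* ≥ 9.16.
Weak type (on-path payoff 571) won't mimic when 571 ≥ 1850 − 150·t*, i.e. t* ≥ 8.53.
Both must hold, so t* = max(8.53, 9.16) = 9.16. The moderate type's constraint binds.

9.16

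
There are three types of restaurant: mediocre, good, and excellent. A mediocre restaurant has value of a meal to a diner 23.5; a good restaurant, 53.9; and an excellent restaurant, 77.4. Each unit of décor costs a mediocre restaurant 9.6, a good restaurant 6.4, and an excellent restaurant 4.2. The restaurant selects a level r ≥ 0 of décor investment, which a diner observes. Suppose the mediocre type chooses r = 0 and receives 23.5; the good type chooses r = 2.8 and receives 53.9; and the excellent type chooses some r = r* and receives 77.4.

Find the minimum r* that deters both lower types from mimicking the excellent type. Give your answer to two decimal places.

Good type (on-path payoff 53.9 − 6.4×2.8 = 35.98) won't mimic when 35.98 ≥ 77.4 − 6.4·r*, i.e. r* ≥ 6.47.
Mediocre type (on-path payoff 23.5) won't mimic when 23.5 ≥ 77.4 − 9.6·r*, i.e. r* ≥ 5.61.
Both must hold, so r* = max(5.61, 6.47) = 6.47. The good type's constraint binds.

6.47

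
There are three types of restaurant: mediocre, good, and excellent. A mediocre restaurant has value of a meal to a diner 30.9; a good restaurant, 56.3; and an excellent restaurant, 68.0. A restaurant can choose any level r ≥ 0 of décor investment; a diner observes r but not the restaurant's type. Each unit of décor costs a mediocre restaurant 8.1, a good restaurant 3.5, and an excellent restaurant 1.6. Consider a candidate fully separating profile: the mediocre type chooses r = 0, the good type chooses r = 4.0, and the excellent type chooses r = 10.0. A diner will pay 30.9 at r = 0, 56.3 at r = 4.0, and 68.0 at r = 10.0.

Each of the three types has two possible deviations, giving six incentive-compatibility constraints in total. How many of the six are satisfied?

6

Excellent (own payoff 68.0 − 1.6×10.0 = 52): to r=0 gives 30.9 → no gain ✓; to r=4.0 gives 56.3 − 1.6×4.0 = 49.9 → no gain ✓.
Good (own payoff 56.3 − 3.5×4.0 = 42.3): to r=0 gives 30.9 → no gain ✓; to r=10.0 gives 68.0 − 3.5×10.0 = 33 → no gain ✓.
Mediocre (own payoff 30.9): to r=4.0 gives 56.3 − 8.1×4.0 = 23.9 → no gain ✓; to r=10.0 gives 68.0 − 8.1×10.0 = -13 → no gain ✓.
6 of the 6 constraints hold; this profile is a separating equilibrium.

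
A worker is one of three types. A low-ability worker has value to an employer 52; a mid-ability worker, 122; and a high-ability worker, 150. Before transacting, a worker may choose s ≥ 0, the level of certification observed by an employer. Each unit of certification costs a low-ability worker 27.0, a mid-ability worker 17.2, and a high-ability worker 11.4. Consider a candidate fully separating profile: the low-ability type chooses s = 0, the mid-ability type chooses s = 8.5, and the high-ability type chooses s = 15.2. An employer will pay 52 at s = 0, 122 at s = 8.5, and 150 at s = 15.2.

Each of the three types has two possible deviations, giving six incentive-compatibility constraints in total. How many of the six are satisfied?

Low-ability (own payoff 52): to s=8.5 gives 122 − 27.0×8.5 = -107.5 → no gain ✓; to s=15.2 gives 150 − 27.0×15.2 = -260.4 → no gain ✓.
High-ability (own payoff 150 − 11.4×15.2 = -23.28): to s=0 gives 52 → profitable ✗; to s=8.5 gives 122 − 11.4×8.5 = 25.1 → profitable ✗.
Mid-ability (own payoff 122 − 17.2×8.5 = -24.2): to s=0 gives 52 → profitable ✗; to s=15.2 gives 150 − 17.2×15.2 = -111.44 → no gain ✓.
3 of the 6 constraints hold; not an equilibrium.

3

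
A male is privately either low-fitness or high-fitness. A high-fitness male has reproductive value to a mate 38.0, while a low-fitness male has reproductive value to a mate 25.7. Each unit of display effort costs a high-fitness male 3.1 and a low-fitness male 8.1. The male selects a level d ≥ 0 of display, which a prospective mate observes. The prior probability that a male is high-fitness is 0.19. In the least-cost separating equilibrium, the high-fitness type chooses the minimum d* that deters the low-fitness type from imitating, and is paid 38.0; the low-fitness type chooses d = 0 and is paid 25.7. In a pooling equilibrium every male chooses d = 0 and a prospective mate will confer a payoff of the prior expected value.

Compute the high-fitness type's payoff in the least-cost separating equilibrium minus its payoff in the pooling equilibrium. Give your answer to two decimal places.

5.26

Least-cost separating signal: d* solves 25.7 = 38.0 − 8.1·d*, so d* = (38.0 − 25.7)/8.1 ≈ 1.5185.
High-fitness type's separating payoff: 38.0 − 3.1 × d* = 38.0 − 3.1 × (38.0 − 25.7)/8.1 = 38.0 − 38.13/8.1 ≈ 33.2926.
Pooling payoff: 0.19 × 38.0 + 0.81 × 25.7 = 28.037.
Difference: 33.2926 − 28.037 = 5.2556, i.e. 5.26 to two decimal places.
The high-fitness type prefers to separate.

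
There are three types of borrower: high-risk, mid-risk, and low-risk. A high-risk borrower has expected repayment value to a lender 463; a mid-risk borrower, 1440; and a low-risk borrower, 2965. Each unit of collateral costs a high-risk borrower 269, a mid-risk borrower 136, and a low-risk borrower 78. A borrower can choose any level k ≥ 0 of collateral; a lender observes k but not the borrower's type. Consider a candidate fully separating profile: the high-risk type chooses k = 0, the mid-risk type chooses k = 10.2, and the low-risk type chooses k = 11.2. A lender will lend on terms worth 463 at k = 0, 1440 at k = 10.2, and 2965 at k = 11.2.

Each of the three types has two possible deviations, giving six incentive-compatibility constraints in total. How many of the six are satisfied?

High-risk (own payoff 463): to k=10.2 gives 1440 − 269×10.2 = -1303.8 → no gain ✓; to k=11.2 gives 2965 − 269×11.2 = -47.8 → no gain ✓.
Mid-risk (own payoff 1440 − 136×10.2 = 52.8): to k=0 gives 463 → profitable ✗; to k=11.2 gives 2965 − 136×11.2 = 1441.8 → profitable ✗.
Low-risk (own payoff 2965 − 78×11.2 = 2091.4): to k=0 gives 463 → no gain ✓; to k=10.2 gives 1440 − 78×10.2 = 644.4 → no gain ✓.
4 of the 6 constraints hold; not an equilibrium.

4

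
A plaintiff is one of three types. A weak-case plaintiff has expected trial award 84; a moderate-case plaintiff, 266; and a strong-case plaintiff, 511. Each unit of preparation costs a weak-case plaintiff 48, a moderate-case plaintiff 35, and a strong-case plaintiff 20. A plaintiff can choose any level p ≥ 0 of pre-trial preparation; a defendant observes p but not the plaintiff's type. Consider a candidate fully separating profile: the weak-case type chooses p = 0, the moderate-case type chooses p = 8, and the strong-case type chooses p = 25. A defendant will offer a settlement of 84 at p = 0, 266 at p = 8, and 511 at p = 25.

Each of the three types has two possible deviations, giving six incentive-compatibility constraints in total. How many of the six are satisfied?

Moderate-case (own payoff 266 − 35×8 = -14): to p=0 gives 84 → profitable ✗; to p=25 gives 511 − 35×25 = -364 → no gain ✓.
Strong-case (own payoff 511 − 20×25 = 11): to p=0 gives 84 → profitable ✗; to p=8 gives 266 − 20×8 = 106 → profitable ✗.
Weak-case (own payoff 84): to p=8 gives 266 − 48×8 = -118 → no gain ✓; to p=25 gives 511 − 48×25 = -689 → no gain ✓.
3 of the 6 constraints hold; not an equilibrium.

3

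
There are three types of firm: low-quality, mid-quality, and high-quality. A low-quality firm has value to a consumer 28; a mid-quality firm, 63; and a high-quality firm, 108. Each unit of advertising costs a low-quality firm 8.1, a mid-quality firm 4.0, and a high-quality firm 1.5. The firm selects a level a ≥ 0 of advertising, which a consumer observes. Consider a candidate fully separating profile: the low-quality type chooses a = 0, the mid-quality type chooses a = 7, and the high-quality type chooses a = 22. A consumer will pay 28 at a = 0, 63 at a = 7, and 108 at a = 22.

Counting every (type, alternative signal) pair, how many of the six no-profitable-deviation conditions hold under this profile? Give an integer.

6

Low-quality (own payoff 28): to a=7 gives 63 − 8.1×7 = 6.3 → no gain ✓; to a=22 gives 108 − 8.1×22 = -70.2 → no gain ✓.
High-quality (own payoff 108 − 1.5×22 = 75): to a=0 gives 28 → no gain ✓; to a=7 gives 63 − 1.5×7 = 52.5 → no gain ✓.
Mid-quality (own payoff 63 − 4.0×7 = 35): to a=0 gives 28 → no gain ✓; to a=22 gives 108 − 4.0×22 = 20 → no gain ✓.
6 of the 6 constraints hold; this profile is a separating equilibrium.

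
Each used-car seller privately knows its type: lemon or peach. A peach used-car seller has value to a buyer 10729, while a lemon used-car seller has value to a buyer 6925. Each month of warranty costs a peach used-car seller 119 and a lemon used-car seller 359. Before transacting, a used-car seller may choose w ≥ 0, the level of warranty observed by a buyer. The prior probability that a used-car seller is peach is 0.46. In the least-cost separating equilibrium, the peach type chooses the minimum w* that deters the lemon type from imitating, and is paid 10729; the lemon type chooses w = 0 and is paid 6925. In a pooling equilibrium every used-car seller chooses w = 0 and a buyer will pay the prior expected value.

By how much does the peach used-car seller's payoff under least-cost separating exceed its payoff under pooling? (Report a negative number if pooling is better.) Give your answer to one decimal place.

Least-cost separating signal: w* solves 6925 = 10729 − 359·w*, so w* = (10729 − 6925)/359 ≈ 10.5961.
Peach type's separating payoff: 10729 − 119 × w* = 10729 − 119 × (10729 − 6925)/359 = 10729 − 452676/359 ≈ 9468.064.
Pooling payoff: 0.46 × 10729 + 0.54 × 6925 = 8674.84.
Difference: 9468.064 − 8674.84 = 793.224, i.e. 793.2 to one decimal place.
The peach type prefers to separate.

793.2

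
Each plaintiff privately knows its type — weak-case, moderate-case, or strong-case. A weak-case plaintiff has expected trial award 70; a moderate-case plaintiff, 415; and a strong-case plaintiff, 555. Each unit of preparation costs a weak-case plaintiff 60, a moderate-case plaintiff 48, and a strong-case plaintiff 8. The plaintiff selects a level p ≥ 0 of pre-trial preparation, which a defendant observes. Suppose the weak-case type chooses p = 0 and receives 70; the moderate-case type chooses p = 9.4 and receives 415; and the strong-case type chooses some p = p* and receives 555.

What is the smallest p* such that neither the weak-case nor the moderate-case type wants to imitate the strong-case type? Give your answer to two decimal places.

Moderate-case type (on-path payoff 415 − 48×9.4 = -36.2) won't mimic when -36.2 ≥ 555 − 48·p*, i.e. p* ≥ 12.32.
Weak-case type (on-path payoff 70) won't mimic when 70 ≥ 555 − 60·p*, i.e. p* ≥ 8.08.
Both must hold, so p* = max(8.08, 12.32) = 12.32. The moderate-case type's constraint binds.

12.32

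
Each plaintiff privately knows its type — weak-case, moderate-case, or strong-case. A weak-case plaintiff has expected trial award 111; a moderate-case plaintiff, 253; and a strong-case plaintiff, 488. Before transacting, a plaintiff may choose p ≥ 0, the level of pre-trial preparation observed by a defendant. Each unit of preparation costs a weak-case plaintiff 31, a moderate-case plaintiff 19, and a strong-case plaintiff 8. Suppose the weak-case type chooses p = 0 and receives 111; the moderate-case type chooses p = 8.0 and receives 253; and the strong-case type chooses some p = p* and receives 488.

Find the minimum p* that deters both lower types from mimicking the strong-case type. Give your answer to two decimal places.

20.37

Moderate-case type (on-path payoff 253 − 19×8.0 = 101) won't mimic when 101 ≥ 488 − 19·p*, i.e. p* ≥ 20.37.
Weak-case type (on-path payoff 111) won't mimic when 111 ≥ 488 − 31·p*, i.e. p* ≥ 12.16.
Both must hold, so p* = max(12.16, 20.37) = 20.37. The moderate-case type's constraint binds.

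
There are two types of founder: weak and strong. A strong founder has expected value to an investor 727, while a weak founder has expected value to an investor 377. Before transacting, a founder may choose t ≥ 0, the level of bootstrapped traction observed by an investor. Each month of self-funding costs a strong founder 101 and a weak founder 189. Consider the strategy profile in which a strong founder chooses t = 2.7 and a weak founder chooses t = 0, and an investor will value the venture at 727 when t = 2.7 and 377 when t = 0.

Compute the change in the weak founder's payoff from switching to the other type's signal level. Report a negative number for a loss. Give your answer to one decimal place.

Playing t = 0 the weak founder receives 377.
Deviating to t = 2.7 brings payment 727 at cost 189 × 2.7 = 510.3, netting 216.7.
Gain from deviating: 216.7 − 377 = -160.3.
The gain is negative, so the weak type's incentive-compatibility constraint is satisfied.

-160.3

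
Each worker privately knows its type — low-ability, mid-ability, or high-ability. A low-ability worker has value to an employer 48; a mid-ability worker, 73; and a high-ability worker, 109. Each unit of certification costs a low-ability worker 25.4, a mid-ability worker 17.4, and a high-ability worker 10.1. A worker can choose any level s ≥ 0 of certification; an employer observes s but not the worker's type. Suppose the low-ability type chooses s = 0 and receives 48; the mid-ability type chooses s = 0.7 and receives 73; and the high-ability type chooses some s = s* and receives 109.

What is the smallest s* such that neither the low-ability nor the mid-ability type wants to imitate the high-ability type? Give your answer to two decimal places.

2.77

Mid-ability type (on-path payoff 73 − 17.4×0.7 = 60.82) won't mimic when 60.82 ≥ 109 − 17.4·s*, i.e. s* ≥ 2.77.
Low-ability type (on-path payoff 48) won't mimic when 48 ≥ 109 − 25.4·s*, i.e. s* ≥ 2.40.
Both must hold, so s* = max(2.40, 2.77) = 2.77. The mid-ability type's constraint binds.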